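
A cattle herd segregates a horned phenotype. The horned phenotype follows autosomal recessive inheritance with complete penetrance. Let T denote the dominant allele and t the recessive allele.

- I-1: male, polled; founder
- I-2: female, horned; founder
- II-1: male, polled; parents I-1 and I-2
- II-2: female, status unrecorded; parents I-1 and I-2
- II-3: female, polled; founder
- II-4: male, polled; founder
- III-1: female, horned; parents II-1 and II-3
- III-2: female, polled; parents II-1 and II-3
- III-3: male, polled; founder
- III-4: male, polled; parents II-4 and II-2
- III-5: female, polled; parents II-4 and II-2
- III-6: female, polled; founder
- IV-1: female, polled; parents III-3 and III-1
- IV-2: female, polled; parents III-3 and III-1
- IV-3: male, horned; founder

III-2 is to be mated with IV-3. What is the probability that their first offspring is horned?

II-1 is polled so carries T and received t from I-2 (tt), so II-1 is Tt.
II-3 is polled so carries T and passed t to III-1 (tt), so II-3 is Tt.
III-2 is a polled offspring of II-1 (Tt) × II-3 (Tt), whose cross gives 1/4 TT : 1/2 Tt : 1/4 tt; conditioning on being polled, III-2 is TT with probability 1/3, Tt with probability 2/3.
IV-3 is horned, so IV-3 is tt.
Summing over parental genotype combinations, P(offspring is horned) = 2/3·1/2 = 1/3.

1/3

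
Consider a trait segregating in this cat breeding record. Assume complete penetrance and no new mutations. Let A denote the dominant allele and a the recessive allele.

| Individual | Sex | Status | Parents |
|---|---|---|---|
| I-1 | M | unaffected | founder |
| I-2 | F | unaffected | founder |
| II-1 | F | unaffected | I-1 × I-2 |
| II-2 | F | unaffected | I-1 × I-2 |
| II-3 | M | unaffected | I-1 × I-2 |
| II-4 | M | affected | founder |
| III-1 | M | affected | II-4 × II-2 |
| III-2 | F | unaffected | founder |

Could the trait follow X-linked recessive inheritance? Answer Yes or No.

Yes

A consistent assignment under X-linked recessive exists: I-1 X^A Y, I-2 X^A X^a, II-1 X^A X^A, II-2 X^A X^a, II-3 X^A Y, II-4 X^a Y, III-1 X^a Y, III-2 X^A X^A.
In this assignment every recorded phenotype matches its genotype and every non-founder's genotype is obtainable from its parents' genotypes, so the pedigree is consistent.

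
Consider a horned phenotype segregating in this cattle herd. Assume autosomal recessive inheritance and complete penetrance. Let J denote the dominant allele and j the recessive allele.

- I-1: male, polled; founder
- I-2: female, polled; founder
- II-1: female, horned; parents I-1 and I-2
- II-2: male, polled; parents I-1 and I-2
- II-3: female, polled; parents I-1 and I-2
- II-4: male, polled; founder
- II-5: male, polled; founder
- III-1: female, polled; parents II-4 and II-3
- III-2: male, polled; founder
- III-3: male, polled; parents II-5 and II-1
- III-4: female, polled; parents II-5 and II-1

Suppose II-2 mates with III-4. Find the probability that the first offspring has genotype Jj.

1/2

I-1 is polled so carries J and passed j to II-1 (jj), so I-1 is Jj.
I-2 is polled so carries J and passed j to II-1 (jj), so I-2 is Jj.
II-2 is a polled offspring of I-1 (Jj) × I-2 (Jj), whose cross gives 1/4 JJ : 1/2 Jj : 1/4 jj; conditioning on being polled, II-2 is JJ with probability 1/3, Jj with probability 2/3.
III-4 is polled so carries J and received j from II-1 (jj), so III-4 is Jj.
Summing over parental genotype combinations, P(offspring has genotype Jj) = 1/3·1/2 + 2/3·1/2 = 1/2.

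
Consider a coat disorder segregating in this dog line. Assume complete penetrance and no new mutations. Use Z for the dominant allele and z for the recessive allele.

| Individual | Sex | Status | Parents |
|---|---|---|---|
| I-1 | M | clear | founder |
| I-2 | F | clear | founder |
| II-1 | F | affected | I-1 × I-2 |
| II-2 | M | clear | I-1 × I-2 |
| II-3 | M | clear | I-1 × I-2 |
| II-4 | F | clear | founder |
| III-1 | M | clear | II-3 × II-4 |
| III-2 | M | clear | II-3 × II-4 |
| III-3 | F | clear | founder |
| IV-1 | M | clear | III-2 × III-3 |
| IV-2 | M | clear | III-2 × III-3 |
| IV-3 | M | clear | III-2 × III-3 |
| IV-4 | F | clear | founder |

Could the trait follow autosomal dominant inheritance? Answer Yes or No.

Under autosomal dominant, II-1 (affected, female) cannot arise from I-1 (clear) × I-2 (clear).

No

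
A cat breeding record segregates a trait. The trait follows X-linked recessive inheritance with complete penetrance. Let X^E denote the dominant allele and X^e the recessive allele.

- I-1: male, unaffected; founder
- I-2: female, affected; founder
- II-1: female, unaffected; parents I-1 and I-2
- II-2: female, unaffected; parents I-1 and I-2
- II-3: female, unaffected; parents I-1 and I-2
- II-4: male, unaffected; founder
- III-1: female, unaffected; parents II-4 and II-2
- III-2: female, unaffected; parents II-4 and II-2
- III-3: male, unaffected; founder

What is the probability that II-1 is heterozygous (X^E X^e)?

1

II-1 is unaffected so carries E and received e from I-2 (X^e X^e), so II-1 is X^E X^e, giving P(X^E X^e) = 1.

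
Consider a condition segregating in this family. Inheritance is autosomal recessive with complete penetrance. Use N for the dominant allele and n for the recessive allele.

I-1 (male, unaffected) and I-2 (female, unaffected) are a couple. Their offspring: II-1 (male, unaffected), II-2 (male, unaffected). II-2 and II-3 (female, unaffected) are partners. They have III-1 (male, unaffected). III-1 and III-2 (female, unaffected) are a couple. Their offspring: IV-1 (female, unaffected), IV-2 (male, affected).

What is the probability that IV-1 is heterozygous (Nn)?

III-1 is unaffected so carries N and passed n to IV-2 (nn), so III-1 is Nn.
III-2 is unaffected so carries N and passed n to IV-2 (nn), so III-2 is Nn.
Their cross gives offspring ratios 1/4 NN : 1/2 Nn : 1/4 nn. Conditioning on IV-1 being unaffected, P(Nn) = 1/2 / 3/4 = 2/3.

2/3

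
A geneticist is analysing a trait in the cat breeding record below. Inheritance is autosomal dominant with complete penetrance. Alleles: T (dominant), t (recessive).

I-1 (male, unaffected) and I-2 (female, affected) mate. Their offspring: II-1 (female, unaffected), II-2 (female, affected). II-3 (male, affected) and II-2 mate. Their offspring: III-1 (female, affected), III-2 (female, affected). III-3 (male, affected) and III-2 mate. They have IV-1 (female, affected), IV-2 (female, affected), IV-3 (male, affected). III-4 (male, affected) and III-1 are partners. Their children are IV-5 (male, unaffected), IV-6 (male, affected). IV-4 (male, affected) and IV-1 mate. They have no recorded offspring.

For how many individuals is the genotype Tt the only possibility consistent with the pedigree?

Obligate heterozygotes: I-2 is affected so carries T and passed t to II-1 (tt), so I-2 is Tt; II-2 is affected so carries T and received t from I-1 (tt), so II-2 is Tt; III-1 is affected so carries T and passed t to IV-5 (tt), so III-1 is Tt; III-4 is affected so carries T and passed t to IV-5 (tt), so III-4 is Tt.
Every other individual is either homozygous by phenotype or has at least one consistent homozygous assignment, so the count is 4.

4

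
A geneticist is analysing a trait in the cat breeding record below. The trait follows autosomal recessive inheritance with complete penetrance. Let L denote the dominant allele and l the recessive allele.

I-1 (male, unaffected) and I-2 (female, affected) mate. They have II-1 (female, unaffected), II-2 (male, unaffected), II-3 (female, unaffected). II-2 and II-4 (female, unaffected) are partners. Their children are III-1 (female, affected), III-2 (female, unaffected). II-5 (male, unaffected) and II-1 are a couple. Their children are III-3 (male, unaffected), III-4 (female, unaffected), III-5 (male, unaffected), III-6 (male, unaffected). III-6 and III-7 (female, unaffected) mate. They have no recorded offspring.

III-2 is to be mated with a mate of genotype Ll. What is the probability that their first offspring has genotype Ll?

II-2 is unaffected so carries L and received l from I-2 (ll), so II-2 is Ll.
II-4 is unaffected so carries L and passed l to III-1 (ll), so II-4 is Ll.
III-2 is an unaffected offspring of II-2 (Ll) × II-4 (Ll), whose cross gives 1/4 LL : 1/2 Ll : 1/4 ll; conditioning on being unaffected, III-2 is LL with probability 1/3, Ll with probability 2/3.
Summing over parental genotype combinations, P(offspring has genotype Ll) = 1/3·1/2 + 2/3·1/2 = 1/2.

1/2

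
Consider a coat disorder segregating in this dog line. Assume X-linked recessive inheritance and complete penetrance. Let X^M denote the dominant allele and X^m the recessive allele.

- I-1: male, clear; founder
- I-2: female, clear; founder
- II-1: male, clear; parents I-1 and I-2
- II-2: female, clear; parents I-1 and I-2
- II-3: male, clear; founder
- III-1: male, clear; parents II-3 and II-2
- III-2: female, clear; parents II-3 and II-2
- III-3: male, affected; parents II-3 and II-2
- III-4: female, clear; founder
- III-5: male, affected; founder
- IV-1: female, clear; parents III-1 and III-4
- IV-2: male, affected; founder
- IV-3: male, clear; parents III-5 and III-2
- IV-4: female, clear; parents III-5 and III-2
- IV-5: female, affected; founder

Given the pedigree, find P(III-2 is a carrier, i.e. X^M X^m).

1/5

II-3 is clear, so II-3 is X^M Y.
II-2 is clear so carries M and passed m to III-3 (X^m Y), so II-2 is X^M X^m.
Their cross gives offspring ratios 1/2 X^M X^M : 1/2 X^M X^m. Conditioning on III-2 being clear, P(X^M X^m) = 1/2 / 1 = 1/2 before taking III-2's own offspring into account.
III-5 is affected, so III-5 is X^m Y.
Now use III-2's offspring. Probability of each recorded status — clear son IV-3: 1/2 if III-2 is X^M X^m, 1 if X^M X^M; clear daughter IV-4: 1/2 if III-2 is X^M X^m, 1 if X^M X^M.
Bayes: P(X^M X^m) = 1/2·1/4 / (1/2·1/4 + 1/2·1) = 1/5.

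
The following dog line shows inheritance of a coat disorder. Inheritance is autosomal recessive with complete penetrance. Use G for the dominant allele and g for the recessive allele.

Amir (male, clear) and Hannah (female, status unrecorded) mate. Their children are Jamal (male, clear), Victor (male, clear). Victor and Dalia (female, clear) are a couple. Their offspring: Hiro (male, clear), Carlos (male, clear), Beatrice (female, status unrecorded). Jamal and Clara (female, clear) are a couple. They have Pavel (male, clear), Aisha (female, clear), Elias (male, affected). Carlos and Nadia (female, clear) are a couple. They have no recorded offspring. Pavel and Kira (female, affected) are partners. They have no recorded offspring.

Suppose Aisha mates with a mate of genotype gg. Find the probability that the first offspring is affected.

Jamal is clear so carries G and passed g to Elias (gg), so Jamal is Gg.
Clara is clear so carries G and passed g to Elias (gg), so Clara is Gg.
Aisha is a clear offspring of Jamal (Gg) × Clara (Gg), whose cross gives 1/4 GG : 1/2 Gg : 1/4 gg; conditioning on being clear, Aisha is GG with probability 1/3, Gg with probability 2/3.
Summing over parental genotype combinations, P(offspring is affected) = 2/3·1/2 = 1/3.

1/3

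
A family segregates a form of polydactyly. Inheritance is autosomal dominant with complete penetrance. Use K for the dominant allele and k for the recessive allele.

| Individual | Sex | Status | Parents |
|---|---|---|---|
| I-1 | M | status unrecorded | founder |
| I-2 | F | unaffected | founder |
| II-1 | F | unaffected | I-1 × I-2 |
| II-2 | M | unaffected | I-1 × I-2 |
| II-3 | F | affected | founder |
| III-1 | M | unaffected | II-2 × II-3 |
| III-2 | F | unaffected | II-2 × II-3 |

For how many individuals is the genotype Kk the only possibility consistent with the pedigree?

Obligate heterozygotes: II-3 is affected so carries K and passed k to III-1 (kk), so II-3 is Kk.
Every other individual is either homozygous by phenotype or has at least one consistent homozygous assignment, so the count is 1.

1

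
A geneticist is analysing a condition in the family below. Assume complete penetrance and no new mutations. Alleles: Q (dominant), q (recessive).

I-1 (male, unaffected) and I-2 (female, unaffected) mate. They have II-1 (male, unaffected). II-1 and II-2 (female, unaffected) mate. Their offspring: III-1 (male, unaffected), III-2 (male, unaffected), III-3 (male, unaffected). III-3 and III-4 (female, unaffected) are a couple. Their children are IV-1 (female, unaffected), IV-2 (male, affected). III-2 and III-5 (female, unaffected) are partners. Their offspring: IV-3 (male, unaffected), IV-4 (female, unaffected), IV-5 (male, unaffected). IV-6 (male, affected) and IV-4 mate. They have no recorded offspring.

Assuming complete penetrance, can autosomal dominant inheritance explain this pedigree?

Under autosomal dominant, IV-2 (affected, male) cannot arise from III-3 (unaffected) × III-4 (unaffected).

No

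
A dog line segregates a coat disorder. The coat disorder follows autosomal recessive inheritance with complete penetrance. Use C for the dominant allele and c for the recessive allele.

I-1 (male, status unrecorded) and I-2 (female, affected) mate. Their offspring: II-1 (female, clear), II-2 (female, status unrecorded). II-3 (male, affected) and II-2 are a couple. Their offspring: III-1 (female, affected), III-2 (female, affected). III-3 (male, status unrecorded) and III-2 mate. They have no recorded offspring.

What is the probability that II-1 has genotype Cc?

II-1 is clear so carries C and received c from I-2 (cc), so II-1 is Cc, giving P(Cc) = 1.

1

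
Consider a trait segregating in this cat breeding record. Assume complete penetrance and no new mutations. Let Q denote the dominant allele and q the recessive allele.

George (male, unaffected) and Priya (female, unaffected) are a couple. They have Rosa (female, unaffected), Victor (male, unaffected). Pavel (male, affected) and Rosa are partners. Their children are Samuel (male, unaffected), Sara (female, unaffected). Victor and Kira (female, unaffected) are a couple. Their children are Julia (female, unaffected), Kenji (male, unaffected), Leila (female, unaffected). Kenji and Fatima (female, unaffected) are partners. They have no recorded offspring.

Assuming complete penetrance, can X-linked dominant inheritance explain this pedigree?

No

Under X-linked dominant, Sara (unaffected, female) cannot arise from Pavel (affected) × Rosa (unaffected).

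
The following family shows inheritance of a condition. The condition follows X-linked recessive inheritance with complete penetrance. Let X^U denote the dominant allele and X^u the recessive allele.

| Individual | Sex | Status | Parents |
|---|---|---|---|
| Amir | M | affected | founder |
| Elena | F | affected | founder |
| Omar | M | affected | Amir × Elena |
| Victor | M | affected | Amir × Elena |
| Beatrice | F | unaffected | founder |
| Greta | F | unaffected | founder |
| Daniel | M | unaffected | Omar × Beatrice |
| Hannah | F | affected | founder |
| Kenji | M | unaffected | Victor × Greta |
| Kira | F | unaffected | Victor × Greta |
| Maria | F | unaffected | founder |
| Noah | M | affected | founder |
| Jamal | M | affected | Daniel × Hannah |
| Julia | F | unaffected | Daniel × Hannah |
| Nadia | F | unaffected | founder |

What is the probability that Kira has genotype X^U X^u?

Kira is unaffected so carries U and received u from Victor (X^u Y), so Kira is X^U X^u, giving P(X^U X^u) = 1.

1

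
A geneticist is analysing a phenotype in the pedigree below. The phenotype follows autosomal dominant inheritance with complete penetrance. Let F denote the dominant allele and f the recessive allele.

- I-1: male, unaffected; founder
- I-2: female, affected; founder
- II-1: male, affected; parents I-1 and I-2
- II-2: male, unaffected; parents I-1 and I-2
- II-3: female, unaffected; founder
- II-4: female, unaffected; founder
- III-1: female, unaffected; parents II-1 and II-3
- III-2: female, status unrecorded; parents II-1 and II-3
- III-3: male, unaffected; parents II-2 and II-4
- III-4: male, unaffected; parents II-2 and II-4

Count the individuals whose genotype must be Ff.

Obligate heterozygotes: I-2 is affected so carries F and passed f to II-2 (ff), so I-2 is Ff; II-1 is affected so carries F and received f from I-1 (ff), so II-1 is Ff.
Every other individual is either homozygous by phenotype or has at least one consistent homozygous assignment, so the count is 2.

2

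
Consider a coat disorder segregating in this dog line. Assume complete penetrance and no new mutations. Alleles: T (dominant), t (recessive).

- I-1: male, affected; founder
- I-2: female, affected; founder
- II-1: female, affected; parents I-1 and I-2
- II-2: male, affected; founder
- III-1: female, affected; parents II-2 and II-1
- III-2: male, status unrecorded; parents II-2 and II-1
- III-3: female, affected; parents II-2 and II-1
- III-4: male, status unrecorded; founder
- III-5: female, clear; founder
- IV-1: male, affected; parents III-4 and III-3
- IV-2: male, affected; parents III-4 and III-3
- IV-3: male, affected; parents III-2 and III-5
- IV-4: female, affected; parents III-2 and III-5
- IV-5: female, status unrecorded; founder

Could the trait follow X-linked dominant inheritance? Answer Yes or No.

Under X-linked dominant, IV-3 (affected, male) cannot arise from III-2 (unrecorded) × III-5 (clear).

No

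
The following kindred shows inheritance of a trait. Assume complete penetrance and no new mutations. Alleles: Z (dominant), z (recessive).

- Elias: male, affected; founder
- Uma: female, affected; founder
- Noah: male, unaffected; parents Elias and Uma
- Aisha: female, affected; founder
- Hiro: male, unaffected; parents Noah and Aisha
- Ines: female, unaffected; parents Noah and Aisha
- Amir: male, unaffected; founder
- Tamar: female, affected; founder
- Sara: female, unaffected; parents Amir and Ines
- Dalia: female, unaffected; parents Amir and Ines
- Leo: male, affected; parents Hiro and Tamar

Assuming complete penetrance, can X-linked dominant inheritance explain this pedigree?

A consistent assignment under X-linked dominant exists: Elias X^Z Y, Uma X^Z X^z, Noah X^z Y, Aisha X^Z X^z, Hiro X^z Y, Ines X^z X^z, Amir X^z Y, Tamar X^Z X^Z, Sara X^z X^z, Dalia X^z X^z, Leo X^Z Y.
In this assignment every recorded phenotype matches its genotype and every non-founder's genotype is obtainable from its parents' genotypes, so the pedigree is consistent.

Yes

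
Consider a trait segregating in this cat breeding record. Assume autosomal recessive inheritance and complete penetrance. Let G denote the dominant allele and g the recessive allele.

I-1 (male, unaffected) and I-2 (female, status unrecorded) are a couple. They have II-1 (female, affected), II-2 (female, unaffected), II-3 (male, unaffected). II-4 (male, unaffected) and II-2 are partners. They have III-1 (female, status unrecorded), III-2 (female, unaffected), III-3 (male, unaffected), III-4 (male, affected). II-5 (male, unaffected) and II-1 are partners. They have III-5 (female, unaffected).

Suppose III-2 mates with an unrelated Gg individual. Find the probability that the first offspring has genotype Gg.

II-4 is unaffected so carries G and passed g to III-4 (gg), so II-4 is Gg.
II-2 is unaffected so carries G and passed g to III-4 (gg), so II-2 is Gg.
III-2 is an unaffected offspring of II-4 (Gg) × II-2 (Gg), whose cross gives 1/4 GG : 1/2 Gg : 1/4 gg; conditioning on being unaffected, III-2 is GG with probability 1/3, Gg with probability 2/3.
Summing over parental genotype combinations, P(offspring has genotype Gg) = 1/3·1/2 + 2/3·1/2 = 1/2.

1/2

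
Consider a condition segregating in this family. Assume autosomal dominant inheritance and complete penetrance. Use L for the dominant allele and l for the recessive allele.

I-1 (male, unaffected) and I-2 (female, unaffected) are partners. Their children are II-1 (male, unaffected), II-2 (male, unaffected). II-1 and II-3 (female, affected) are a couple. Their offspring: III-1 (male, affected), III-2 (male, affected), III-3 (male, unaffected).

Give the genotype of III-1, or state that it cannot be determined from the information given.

Ll

From phenotype alone, III-1 is LL or Ll.
III-1 is affected so carries L and received l from II-1 (ll), so III-1 is Ll.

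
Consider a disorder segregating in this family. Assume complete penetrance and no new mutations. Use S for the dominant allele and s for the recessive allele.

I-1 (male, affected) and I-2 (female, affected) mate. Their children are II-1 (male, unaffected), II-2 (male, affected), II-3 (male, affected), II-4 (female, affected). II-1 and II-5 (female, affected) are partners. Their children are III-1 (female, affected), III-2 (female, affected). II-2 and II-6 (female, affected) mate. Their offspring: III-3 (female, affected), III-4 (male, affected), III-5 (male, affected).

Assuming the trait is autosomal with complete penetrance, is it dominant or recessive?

I-1 and I-2 are both affected yet have an unaffected child II-1. Under a recessive model two affected parents are homozygous and every child would be affected, so the trait cannot be recessive.

dominant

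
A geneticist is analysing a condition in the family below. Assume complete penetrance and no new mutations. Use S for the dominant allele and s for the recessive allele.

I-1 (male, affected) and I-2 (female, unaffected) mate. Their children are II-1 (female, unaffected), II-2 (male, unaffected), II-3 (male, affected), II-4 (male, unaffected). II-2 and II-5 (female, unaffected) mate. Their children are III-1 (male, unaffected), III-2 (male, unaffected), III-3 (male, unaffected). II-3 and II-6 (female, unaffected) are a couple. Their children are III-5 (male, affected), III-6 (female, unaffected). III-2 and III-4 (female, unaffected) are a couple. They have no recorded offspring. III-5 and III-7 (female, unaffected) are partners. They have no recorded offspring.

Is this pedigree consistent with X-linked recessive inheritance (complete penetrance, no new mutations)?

Yes

A consistent assignment under X-linked recessive exists: I-1 X^s Y, I-2 X^S X^s, II-1 X^S X^s, II-2 X^S Y, II-3 X^s Y, II-4 X^S Y, II-5 X^S X^S, II-6 X^S X^s, III-1 X^S Y, III-2 X^S Y, III-3 X^S Y, III-4 X^S X^S, III-5 X^s Y, III-6 X^S X^s, III-7 X^S X^S.
In this assignment every recorded phenotype matches its genotype and every non-founder's genotype is obtainable from its parents' genotypes, so the pedigree is consistent.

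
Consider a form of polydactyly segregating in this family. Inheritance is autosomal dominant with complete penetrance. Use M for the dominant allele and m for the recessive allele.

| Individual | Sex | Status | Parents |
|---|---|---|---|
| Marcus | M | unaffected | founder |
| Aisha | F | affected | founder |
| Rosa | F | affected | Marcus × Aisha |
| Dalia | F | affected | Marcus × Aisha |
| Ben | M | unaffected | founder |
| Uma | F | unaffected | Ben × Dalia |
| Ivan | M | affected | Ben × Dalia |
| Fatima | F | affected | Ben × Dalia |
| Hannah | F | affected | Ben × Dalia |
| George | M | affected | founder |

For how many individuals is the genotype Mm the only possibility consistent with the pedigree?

5

Obligate heterozygotes: Rosa is affected so carries M and received m from Marcus (mm), so Rosa is Mm; Dalia is affected so carries M and received m from Marcus (mm), so Dalia is Mm; Ivan is affected so carries M and received m from Ben (mm), so Ivan is Mm; Fatima is affected so carries M and received m from Ben (mm), so Fatima is Mm; Hannah is affected so carries M and received m from Ben (mm), so Hannah is Mm.
Every other individual is either homozygous by phenotype or has at least one consistent homozygous assignment, so the count is 5.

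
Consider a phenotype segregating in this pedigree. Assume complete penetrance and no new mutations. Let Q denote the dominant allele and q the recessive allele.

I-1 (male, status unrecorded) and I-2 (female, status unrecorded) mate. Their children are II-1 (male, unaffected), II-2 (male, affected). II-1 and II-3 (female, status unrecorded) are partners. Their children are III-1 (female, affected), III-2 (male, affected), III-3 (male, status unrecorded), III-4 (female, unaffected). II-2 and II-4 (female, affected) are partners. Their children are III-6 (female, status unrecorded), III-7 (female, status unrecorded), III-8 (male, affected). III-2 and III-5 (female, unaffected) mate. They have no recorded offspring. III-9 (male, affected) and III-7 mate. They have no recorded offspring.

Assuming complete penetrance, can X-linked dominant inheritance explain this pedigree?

Yes

A consistent assignment under X-linked dominant exists: I-1 X^Q Y, I-2 X^Q X^q, II-1 X^q Y, II-2 X^Q Y, II-3 X^Q X^q, II-4 X^Q X^Q, III-1 X^Q X^q, III-2 X^Q Y, III-3 X^Q Y, III-4 X^q X^q, III-5 X^q X^q, III-6 X^Q X^Q, III-7 X^Q X^Q, III-8 X^Q Y, III-9 X^Q Y.
In this assignment every recorded phenotype matches its genotype and every non-founder's genotype is obtainable from its parents' genotypes, so the pedigree is consistent.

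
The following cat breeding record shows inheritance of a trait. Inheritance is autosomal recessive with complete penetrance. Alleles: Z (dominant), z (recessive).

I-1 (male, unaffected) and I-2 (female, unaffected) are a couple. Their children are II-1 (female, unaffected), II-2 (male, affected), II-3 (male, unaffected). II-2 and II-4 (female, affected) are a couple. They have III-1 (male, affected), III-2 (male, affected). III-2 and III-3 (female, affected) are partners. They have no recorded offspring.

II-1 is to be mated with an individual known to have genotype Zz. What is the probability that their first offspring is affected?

1/6

I-1 is unaffected so carries Z and passed z to II-2 (zz), so I-1 is Zz.
I-2 is unaffected so carries Z and passed z to II-2 (zz), so I-2 is Zz.
II-1 is an unaffected offspring of I-1 (Zz) × I-2 (Zz), whose cross gives 1/4 ZZ : 1/2 Zz : 1/4 zz; conditioning on being unaffected, II-1 is ZZ with probability 1/3, Zz with probability 2/3.
Summing over parental genotype combinations, P(offspring is affected) = 2/3·1/4 = 1/6.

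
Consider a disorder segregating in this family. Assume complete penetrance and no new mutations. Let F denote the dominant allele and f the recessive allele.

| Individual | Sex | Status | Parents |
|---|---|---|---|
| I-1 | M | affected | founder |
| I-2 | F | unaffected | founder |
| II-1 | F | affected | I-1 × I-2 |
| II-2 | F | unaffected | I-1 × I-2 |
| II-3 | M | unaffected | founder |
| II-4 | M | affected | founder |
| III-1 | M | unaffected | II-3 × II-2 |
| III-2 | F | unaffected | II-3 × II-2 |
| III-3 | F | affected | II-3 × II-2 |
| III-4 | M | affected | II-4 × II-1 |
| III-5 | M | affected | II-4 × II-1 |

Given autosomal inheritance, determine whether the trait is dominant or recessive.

recessive

II-3 and II-2 are both unaffected yet have an affected child III-3. Under dominance, an affected child requires at least one affected parent, so the trait cannot be dominant.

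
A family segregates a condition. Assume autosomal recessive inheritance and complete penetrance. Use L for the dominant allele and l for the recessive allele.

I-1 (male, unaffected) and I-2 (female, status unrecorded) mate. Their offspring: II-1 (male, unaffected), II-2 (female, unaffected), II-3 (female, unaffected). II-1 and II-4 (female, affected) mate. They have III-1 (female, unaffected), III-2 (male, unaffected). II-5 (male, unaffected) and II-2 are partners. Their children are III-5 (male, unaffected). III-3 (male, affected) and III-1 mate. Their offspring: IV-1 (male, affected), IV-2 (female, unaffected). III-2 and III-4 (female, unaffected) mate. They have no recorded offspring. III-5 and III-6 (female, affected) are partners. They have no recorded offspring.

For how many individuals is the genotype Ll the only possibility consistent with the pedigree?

Obligate heterozygotes: III-1 is unaffected so carries L and received l from II-4 (ll), so III-1 is Ll; III-2 is unaffected so carries L and received l from II-4 (ll), so III-2 is Ll; IV-2 is unaffected so carries L and received l from III-3 (ll), so IV-2 is Ll.
Every other individual is either homozygous by phenotype or has at least one consistent homozygous assignment, so the count is 3.

3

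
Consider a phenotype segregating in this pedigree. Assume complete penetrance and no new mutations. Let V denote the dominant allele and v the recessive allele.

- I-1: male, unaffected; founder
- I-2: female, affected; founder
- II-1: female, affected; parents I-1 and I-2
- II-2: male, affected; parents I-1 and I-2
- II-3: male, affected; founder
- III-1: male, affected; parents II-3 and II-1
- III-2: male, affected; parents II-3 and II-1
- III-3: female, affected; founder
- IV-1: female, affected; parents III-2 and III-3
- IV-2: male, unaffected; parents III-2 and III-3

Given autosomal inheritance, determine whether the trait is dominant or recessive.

dominant

III-2 and III-3 are both affected yet have an unaffected child IV-2. Under a recessive model two affected parents are homozygous and every child would be affected, so the trait cannot be recessive.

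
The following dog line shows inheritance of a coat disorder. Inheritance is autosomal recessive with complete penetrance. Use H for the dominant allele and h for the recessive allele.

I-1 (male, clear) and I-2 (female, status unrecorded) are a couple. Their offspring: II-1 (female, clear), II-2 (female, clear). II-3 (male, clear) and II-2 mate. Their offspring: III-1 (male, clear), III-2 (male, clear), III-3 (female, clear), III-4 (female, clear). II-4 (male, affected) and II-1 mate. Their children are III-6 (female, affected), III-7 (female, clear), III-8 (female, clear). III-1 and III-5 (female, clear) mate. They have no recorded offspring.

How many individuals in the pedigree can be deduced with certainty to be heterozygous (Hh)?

3

Obligate heterozygotes: II-1 is clear so carries H and passed h to III-6 (hh), so II-1 is Hh; III-7 is clear so carries H and received h from II-4 (hh), so III-7 is Hh; III-8 is clear so carries H and received h from II-4 (hh), so III-8 is Hh.
Every other individual is either homozygous by phenotype or has at least one consistent homozygous assignment, so the count is 3.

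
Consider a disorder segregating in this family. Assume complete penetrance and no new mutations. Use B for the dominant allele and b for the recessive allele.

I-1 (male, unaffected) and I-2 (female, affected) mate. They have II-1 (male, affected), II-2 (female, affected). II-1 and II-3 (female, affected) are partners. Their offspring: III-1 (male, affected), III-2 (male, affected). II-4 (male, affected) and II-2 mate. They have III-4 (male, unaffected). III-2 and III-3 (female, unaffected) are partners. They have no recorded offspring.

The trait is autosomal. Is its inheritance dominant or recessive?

dominant

II-4 and II-2 are both affected yet have an unaffected child III-4. Under a recessive model two affected parents are homozygous and every child would be affected, so the trait cannot be recessive.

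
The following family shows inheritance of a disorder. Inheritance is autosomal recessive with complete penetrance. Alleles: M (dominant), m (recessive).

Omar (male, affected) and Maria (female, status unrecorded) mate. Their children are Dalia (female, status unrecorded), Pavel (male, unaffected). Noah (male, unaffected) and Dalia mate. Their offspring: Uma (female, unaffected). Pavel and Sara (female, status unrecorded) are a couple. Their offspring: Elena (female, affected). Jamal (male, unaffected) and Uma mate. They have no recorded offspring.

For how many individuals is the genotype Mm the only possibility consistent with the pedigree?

Obligate heterozygotes: Pavel is unaffected so carries M and received m from Omar (mm), so Pavel is Mm.
Every other individual is either homozygous by phenotype or has at least one consistent homozygous assignment, so the count is 1.

1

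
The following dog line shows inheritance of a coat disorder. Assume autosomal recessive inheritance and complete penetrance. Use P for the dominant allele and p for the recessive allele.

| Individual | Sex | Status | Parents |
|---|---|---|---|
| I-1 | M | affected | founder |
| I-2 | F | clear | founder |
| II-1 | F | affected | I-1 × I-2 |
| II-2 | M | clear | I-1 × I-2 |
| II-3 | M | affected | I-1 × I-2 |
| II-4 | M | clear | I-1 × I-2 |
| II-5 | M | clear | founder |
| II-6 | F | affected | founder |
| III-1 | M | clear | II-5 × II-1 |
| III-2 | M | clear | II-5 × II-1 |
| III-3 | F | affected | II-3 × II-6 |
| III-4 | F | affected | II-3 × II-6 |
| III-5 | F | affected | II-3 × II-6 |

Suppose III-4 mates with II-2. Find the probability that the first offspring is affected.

III-4 is affected, so III-4 is pp.
II-2 is clear so carries P and received p from I-1 (pp), so II-2 is Pp.
The cross gives 1/2 Pp : 1/2 pp, so P(offspring is affected) = 1/2.

1/2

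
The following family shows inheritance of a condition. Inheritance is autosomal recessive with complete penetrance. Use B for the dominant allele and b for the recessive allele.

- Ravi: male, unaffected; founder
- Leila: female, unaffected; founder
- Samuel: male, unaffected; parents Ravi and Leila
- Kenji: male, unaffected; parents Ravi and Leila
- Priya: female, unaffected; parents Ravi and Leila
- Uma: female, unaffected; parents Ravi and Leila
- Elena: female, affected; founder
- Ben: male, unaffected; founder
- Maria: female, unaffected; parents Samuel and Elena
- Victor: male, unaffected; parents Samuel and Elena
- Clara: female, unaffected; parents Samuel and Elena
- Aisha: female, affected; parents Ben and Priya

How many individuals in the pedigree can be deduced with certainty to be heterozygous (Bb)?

Obligate heterozygotes: Priya is unaffected so carries B and passed b to Aisha (bb), so Priya is Bb; Ben is unaffected so carries B and passed b to Aisha (bb), so Ben is Bb; Maria is unaffected so carries B and received b from Elena (bb), so Maria is Bb; Victor is unaffected so carries B and received b from Elena (bb), so Victor is Bb; Clara is unaffected so carries B and received b from Elena (bb), so Clara is Bb.
Every other individual is either homozygous by phenotype or has at least one consistent homozygous assignment, so the count is 5.

5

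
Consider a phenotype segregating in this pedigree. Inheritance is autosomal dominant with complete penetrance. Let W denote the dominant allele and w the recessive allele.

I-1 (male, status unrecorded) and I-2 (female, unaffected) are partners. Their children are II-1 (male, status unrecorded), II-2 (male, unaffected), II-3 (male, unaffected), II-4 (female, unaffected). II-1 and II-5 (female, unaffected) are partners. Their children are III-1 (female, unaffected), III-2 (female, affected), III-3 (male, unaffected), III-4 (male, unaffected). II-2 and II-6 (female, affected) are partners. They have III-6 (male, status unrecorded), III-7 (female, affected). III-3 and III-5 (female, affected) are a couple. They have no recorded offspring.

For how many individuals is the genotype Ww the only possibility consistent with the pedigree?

4

Obligate heterozygotes: I-1 passed W to II-1 (Ww, whose w came from I-2) and passed w to II-2 (ww), so I-1 is Ww; II-1 passed W to III-2 (Ww, whose w came from II-5) and received w from I-2 (ww), so II-1 is Ww; III-2 is affected so carries W and received w from II-5 (ww), so III-2 is Ww; III-7 is affected so carries W and received w from II-2 (ww), so III-7 is Ww.
Every other individual is either homozygous by phenotype or has at least one consistent homozygous assignment, so the count is 4.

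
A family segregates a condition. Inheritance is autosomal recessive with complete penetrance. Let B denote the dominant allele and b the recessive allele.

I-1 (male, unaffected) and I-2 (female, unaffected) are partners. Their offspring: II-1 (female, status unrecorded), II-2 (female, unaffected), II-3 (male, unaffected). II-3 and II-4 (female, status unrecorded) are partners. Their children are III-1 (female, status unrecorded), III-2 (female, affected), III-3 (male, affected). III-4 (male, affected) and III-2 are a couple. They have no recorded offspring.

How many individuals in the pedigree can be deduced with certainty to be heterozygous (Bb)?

1

Obligate heterozygotes: II-3 is unaffected so carries B and passed b to III-2 (bb), so II-3 is Bb.
Every other individual is either homozygous by phenotype or has at least one consistent homozygous assignment, so the count is 1.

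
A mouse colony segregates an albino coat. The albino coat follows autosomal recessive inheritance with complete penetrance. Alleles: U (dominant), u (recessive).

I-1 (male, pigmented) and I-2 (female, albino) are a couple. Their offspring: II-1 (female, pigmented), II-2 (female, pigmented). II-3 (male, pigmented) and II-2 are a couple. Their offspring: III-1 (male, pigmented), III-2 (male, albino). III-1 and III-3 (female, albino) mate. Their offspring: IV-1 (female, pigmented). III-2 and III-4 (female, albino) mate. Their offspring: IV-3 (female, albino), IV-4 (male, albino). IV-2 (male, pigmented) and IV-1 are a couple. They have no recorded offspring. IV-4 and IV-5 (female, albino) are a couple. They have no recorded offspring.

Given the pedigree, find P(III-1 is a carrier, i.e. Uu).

1/2

II-3 is pigmented so carries U and passed u to III-2 (uu), so II-3 is Uu.
II-2 is pigmented so carries U and received u from I-2 (uu), so II-2 is Uu.
Their cross gives offspring ratios 1/4 UU : 1/2 Uu : 1/4 uu. Conditioning on III-1 being pigmented, P(Uu) = 1/2 / 3/4 = 2/3 before taking III-1's own offspring into account.
III-3 is albino, so III-3 is uu.
Now use III-1's offspring. Probability of each recorded status — pigmented daughter IV-1: 1/2 if III-1 is Uu, 1 if UU.
Bayes: P(Uu) = 2/3·1/2 / (2/3·1/2 + 1/3·1) = 1/2.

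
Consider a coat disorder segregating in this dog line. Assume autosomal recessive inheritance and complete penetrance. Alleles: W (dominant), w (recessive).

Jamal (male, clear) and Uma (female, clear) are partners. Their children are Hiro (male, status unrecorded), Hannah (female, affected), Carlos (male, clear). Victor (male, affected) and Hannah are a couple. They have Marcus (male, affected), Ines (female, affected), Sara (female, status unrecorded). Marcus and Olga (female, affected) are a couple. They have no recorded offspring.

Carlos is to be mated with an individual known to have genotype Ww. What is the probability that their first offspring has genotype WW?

Jamal is clear so carries W and passed w to Hannah (ww), so Jamal is Ww.
Uma is clear so carries W and passed w to Hannah (ww), so Uma is Ww.
Carlos is a clear offspring of Jamal (Ww) × Uma (Ww), whose cross gives 1/4 WW : 1/2 Ww : 1/4 ww; conditioning on being clear, Carlos is WW with probability 1/3, Ww with probability 2/3.
Summing over parental genotype combinations, P(offspring has genotype WW) = 1/3·1/2 + 2/3·1/4 = 1/3.

1/3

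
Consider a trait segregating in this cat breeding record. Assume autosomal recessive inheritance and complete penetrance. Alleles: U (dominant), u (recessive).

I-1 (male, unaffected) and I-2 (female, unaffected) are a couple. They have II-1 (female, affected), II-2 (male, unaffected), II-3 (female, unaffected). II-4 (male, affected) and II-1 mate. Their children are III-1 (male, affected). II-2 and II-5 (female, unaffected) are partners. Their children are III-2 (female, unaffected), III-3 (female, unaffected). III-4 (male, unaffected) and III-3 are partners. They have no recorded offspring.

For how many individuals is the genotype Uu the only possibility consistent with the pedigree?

2

Obligate heterozygotes: I-1 is unaffected so carries U and passed u to II-1 (uu), so I-1 is Uu; I-2 is unaffected so carries U and passed u to II-1 (uu), so I-2 is Uu.
Every other individual is either homozygous by phenotype or has at least one consistent homozygous assignment, so the count is 2.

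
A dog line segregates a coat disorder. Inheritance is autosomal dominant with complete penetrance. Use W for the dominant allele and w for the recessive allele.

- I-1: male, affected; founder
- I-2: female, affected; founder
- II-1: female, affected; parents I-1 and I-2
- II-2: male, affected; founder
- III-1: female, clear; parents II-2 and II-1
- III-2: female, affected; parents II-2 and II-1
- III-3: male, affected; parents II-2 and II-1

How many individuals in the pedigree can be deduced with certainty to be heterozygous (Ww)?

2

Obligate heterozygotes: II-1 is affected so carries W and passed w to III-1 (ww), so II-1 is Ww; II-2 is affected so carries W and passed w to III-1 (ww), so II-2 is Ww.
Every other individual is either homozygous by phenotype or has at least one consistent homozygous assignment, so the count is 2.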